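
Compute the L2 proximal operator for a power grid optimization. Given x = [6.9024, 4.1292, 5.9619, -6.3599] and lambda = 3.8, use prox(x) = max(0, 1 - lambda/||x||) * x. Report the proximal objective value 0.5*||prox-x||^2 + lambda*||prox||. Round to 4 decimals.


Step 1: Compute ||x||.
||x|| = 11.8611
Step 2: Compute scaling factor.
scale = max(0, 1 - 3.8/11.8611) = 0.6796
Step 3: prox(x) = [4.691, 2.8063, 4.0519, -4.3223]
||prox(x)|| = 8.0611
Step 4: Proximal objective.
0.5*||prox-x||^2 = 7.22
lambda*||prox|| = 30.6322
Total = 37.8522


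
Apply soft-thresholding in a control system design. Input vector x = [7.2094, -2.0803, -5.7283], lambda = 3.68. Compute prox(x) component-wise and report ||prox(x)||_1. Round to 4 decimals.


Soft-thresholding with lambda = 3.68:
prox(7.2094) = sign(7.2094)*max(|7.2094| - 3.68, 0) = 3.5294
prox(-2.0803) = sign(-2.0803)*max(|-2.0803| - 3.68, 0) = 0.0
prox(-5.7283) = sign(-5.7283)*max(|-5.7283| - 3.68, 0) = -2.0483
prox(x) = [3.5294, 0.0, -2.0483]
||prox(x)||_1 = 3.5294 + 0.0 + 2.0483 = 5.5777


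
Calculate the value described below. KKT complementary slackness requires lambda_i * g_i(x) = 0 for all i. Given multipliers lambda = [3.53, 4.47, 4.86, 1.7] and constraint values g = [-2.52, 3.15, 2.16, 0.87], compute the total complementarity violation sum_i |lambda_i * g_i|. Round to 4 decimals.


KKT complementary slackness check:
lambda_1 * g_1 = 3.53 * -2.52 = -8.8956
lambda_2 * g_2 = 4.47 * 3.15 = 14.0805
lambda_3 * g_3 = 4.86 * 2.16 = 10.4976
lambda_4 * g_4 = 1.7 * 0.87 = 1.479
Total violation = 8.8956 + 14.0805 + 10.4976 + 1.479 = 34.9527


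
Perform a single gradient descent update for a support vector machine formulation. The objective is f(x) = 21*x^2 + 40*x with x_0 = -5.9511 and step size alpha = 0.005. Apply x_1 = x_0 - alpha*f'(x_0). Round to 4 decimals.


We compute the gradient at x_0 and apply the update.
f'(x) = 42*x + 40
f'(-5.9511) = 42*-5.9511 + 40 = -209.9462
x_1 = -5.9511 - 0.005*-209.9462 = -4.9014


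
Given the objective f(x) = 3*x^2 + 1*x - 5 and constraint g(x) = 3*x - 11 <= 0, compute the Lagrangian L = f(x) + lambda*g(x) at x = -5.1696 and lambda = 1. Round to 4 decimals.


Step 1: Evaluate f(x).
f(-5.1696) = 3*(-5.1696)^2 + 1*(-5.1696) - 5 = 70.0047
Step 2: Evaluate g(x).
g(-5.1696) = 3*-5.1696 - 11 = -26.5088
Step 3: Compute Lagrangian.
L = 70.0047 + 1*-26.5088 = 43.4959


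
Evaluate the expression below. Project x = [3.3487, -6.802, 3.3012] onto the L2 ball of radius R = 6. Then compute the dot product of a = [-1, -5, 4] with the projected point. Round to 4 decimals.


Step 1: Compute ||x|| (intermediates to 6 decimals).
||x|| = sqrt(3.3487^2 + (-6.802)^2 + 3.3012^2) = 8.269155
Step 2: Project.
Since ||x|| > R, scale = R/||x|| = 6/8.269155 = 0.725588, proj(x) = scale * x
proj(x) = [2.429777, -4.93545, 2.395311]
Step 3: Dot product.
a^T * proj(x) = -1*2.429777 - 5*(-4.93545) + 4*2.395311 = 31.8287


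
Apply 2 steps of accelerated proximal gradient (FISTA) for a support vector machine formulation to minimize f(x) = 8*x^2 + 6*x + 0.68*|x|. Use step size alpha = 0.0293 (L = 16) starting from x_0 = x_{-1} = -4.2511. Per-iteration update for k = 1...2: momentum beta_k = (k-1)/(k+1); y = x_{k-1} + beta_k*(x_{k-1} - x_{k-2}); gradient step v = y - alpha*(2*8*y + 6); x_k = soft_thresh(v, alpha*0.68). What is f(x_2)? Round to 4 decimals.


FISTA on f(x) = 8*x^2 + 6*x + 0.68*|x|
L = 16, alpha = 0.0293
Iteration 1: beta = 0.0, y = -4.2511 + 0.0*(-4.2511 + 4.2511) = -4.2511
  grad(y) = -62.0176, v = y - alpha*grad = -2.434
  prox(v) = soft_thresh(-2.434, 0.0199) = -2.4141
Iteration 2: beta = 0.3333, y = -2.4141 + 0.3333*(-2.4141 + 4.2511) = -1.8017
  grad(y) = -22.8274, v = y - alpha*grad = -1.1329
  prox(v) = soft_thresh(-1.1329, 0.0199) = -1.1129
f(x_2) = 8*(-1.1129)^2 + 6*(-1.1129) + 0.68*|-1.1129| = 3.9883


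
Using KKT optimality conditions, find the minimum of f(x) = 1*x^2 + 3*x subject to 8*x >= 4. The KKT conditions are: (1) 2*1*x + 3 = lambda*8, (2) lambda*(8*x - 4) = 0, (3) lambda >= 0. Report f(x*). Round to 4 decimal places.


Step 1: Try lambda = 0 (constraint inactive).
x_unc = -3/(2*1) = -1.5
Check: 8*-1.5 = -12.0 < 4 -- violated!
Step 2: Constraint must be active: 8*x = 4
x* = 4/8 = 0.5
lambda = (2*1*0.5 + 3)/8 = 0.5
Step 3: Compute optimal value.
f(x*) = 1*0.5^2 + 3*0.5 = 1.75


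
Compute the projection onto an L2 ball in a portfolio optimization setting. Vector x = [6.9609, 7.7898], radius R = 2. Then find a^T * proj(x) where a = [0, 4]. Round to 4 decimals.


Step 1: Compute ||x|| (intermediates to 6 decimals).
||x|| = sqrt(6.9609^2 + 7.7898^2) = 10.446775
Step 2: Project.
Since ||x|| > R, scale = R/||x|| = 2/10.446775 = 0.191447, proj(x) = scale * x
proj(x) = [1.332643, 1.491334]
Step 3: Dot product.
a^T * proj(x) = 0*1.332643 + 4*1.491334 = 5.9653


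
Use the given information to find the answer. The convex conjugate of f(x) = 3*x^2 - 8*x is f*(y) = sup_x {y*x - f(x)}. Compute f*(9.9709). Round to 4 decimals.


f*(y) = sup_x {y*x - a*x^2 - b*x} = sup_x {(y-b)*x - a*x^2}
FOC: (y - b) - 2a*x = 0 => x* = (y - b)/(2a)
x* = (9.9709 + 8)/(2*3) = 2.9952
f*(9.9709) = (y-b)^2/(4a) = (9.9709 + 8)^2/(4*3)
= 322.9532/12 = 26.9128


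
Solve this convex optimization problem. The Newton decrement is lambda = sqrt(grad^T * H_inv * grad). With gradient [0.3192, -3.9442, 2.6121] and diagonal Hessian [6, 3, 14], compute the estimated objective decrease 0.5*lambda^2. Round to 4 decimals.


Step 1: H is diagonal, so H^(-1) * g = [0.0532, -1.3147, 0.1866].
Step 2: g^T H^(-1) g = sum_i g_i^2 / H_ii
  = (0.3192)^2/6 + (-3.9442)^2/3 + (2.6121)^2/14
  = 0.017 + 5.1856 + 0.4874 = 5.6899
Step 3: Objective decrease = 0.5 * g^T H^(-1) g = 2.845


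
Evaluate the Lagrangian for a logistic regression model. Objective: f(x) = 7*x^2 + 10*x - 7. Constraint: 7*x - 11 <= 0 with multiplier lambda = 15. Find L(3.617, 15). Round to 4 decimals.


Step 1: Evaluate f(x).
f(3.617) = 7*3.617^2 + 10*3.617 - 7 = 120.7488
Step 2: Evaluate g(x).
g(3.617) = 7*3.617 - 11 = 14.319
Step 3: Compute Lagrangian.
L = 120.7488 + 15*14.319 = 335.5338


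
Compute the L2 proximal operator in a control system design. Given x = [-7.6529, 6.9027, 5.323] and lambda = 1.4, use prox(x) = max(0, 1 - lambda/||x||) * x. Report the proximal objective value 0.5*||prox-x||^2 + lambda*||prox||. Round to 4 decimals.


Step 1: Compute ||x||.
||x|| = 11.5995
Step 2: Compute scaling factor.
scale = max(0, 1 - 1.4/11.5995) = 0.8793
Step 3: prox(x) = [-6.7292, 6.0696, 4.6805]
||prox(x)|| = 10.1995
Step 4: Proximal objective.
0.5*||prox-x||^2 = 0.98
lambda*||prox|| = 14.2793
Total = 15.2593


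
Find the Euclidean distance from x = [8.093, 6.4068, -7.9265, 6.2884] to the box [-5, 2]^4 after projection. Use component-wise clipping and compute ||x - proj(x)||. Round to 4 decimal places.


Project each component onto [-5, 2].
clip(8.093) = 2.0, clip(6.4068) = 2.0, clip(-7.9265) = -5.0, clip(6.2884) = 2.0
Projection = [2.0, 2.0, -5.0, 2.0]
Squared diffs: [37.1246, 19.4199, 8.5644, 18.3904]
Distance = sqrt(83.4993) = 9.1378


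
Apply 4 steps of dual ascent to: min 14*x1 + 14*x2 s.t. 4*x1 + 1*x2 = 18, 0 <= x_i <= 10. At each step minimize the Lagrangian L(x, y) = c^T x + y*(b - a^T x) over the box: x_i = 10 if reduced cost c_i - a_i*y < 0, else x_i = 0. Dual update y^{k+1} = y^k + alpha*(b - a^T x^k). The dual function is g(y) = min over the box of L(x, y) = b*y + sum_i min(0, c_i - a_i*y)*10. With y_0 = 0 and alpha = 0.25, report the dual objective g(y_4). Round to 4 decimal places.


Dual ascent for LP: min 14*x1 + 14*x2, 4*x1 + 1*x2 = 18, 0 <= x_i <= 10
Step 1: y^k = 0.0, reduced costs: (14.0, 14.0)
  x^k = (0.0, 0.0), subgradient = b - a^T x = 18.0
  y^{k+1} = 0.0 + 0.25*18.0 = 4.5
Step 2: y^k = 4.5, reduced costs: (-4.0, 9.5)
  x^k = (10.0, 0.0), subgradient = b - a^T x = -22.0
  y^{k+1} = 4.5 + 0.25*-22.0 = -1.0
Step 3: y^k = -1.0, reduced costs: (18.0, 15.0)
  x^k = (0.0, 0.0), subgradient = b - a^T x = 18.0
  y^{k+1} = -1.0 + 0.25*18.0 = 3.5
Step 4: y^k = 3.5, reduced costs: (0.0, 10.5)
  x^k = (0.0, 0.0), subgradient = b - a^T x = 18.0
  y^{k+1} = 3.5 + 0.25*18.0 = 8.0
Dual objective at y_4 = 8.0: reduced costs (-18.0, 6.0), box minimizer x = (10.0, 0.0)
g(y_4) = b*y + (c1 - a1*y)*x1 + (c2 - a2*y)*x2 = 18*8.0 + (-18.0)*10.0 + 6.0*0.0 = 144.0 - 180.0 + 0.0 = -36.0


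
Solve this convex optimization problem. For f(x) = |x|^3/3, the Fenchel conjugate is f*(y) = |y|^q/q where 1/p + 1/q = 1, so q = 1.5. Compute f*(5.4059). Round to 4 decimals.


The conjugate exponent q satisfies 1/p + 1/q = 1.
p = 3, so q = 3/(3 - 1) = 1.5
|y|^q = 5.4059^1.5 = 12.569
f*(5.4059) = 12.569 / 1.5 = 8.3794


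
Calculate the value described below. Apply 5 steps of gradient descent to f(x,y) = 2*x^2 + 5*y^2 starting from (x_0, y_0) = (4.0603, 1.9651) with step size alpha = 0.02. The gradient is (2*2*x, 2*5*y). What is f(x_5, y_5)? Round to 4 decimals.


Gradient descent on f(x,y) = 2*x^2 + 5*y^2.
Starting point: (4.0603, 1.9651), alpha = 0.02
Step 1: grad_x = 2*2*4.0603 = 16.2412, grad_y = 2*5*1.9651 = 19.651
  x_1 = 4.0603 - 0.02*16.2412 = 3.7355
  y_1 = 1.9651 - 0.02*19.651 = 1.5721
Step 2: grad_x = 2*2*3.7355 = 14.9419, grad_y = 2*5*1.5721 = 15.7208
  x_2 = 3.7355 - 0.02*14.9419 = 3.4366
  y_2 = 1.5721 - 0.02*15.7208 = 1.2577
Step 3: grad_x = 2*2*3.4366 = 13.7466, grad_y = 2*5*1.2577 = 12.5766
  x_3 = 3.4366 - 0.02*13.7466 = 3.1617
  y_3 = 1.2577 - 0.02*12.5766 = 1.0061
Step 4: grad_x = 2*2*3.1617 = 12.6468, grad_y = 2*5*1.0061 = 10.0613
  x_4 = 3.1617 - 0.02*12.6468 = 2.9088
  y_4 = 1.0061 - 0.02*10.0613 = 0.8049
Step 5: grad_x = 2*2*2.9088 = 11.6351, grad_y = 2*5*0.8049 = 8.049
  x_5 = 2.9088 - 0.02*11.6351 = 2.6761
  y_5 = 0.8049 - 0.02*8.049 = 0.6439
f(2.6761, 0.6439) = 2*2.6761^2 + 5*0.6439^2 = 16.3959


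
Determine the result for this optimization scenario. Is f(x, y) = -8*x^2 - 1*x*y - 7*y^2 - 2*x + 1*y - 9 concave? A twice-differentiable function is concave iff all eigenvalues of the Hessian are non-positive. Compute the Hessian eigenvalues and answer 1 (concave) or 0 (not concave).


The Hessian of f(x,y) = -8*x^2 - 1*x*y - 7*y^2 - 2*x + 1*y - 9 is:
H = [[-16, -1], [-1, -14]]
Trace = -16 - 14 = -30
Determinant = -16*-14 - (-1)^2 = 223
Discriminant = (-30)^2 - 4*223 = 8.0
Eigenvalues: lambda_1 = -16.4142, lambda_2 = -13.5858
The function is concave.

1


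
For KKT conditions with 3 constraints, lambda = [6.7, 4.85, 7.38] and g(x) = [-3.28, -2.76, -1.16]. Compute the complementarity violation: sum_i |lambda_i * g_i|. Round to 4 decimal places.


KKT complementary slackness check:
lambda_1 * g_1 = 6.7 * -3.28 = -21.976
lambda_2 * g_2 = 4.85 * -2.76 = -13.386
lambda_3 * g_3 = 7.38 * -1.16 = -8.5608
Total violation = 21.976 + 13.386 + 8.5608 = 43.9228


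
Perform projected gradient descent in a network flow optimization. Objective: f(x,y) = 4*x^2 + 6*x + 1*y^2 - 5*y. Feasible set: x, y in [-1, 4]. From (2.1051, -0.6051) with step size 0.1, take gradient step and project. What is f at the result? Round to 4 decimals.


Step 1: Compute gradient at (2.1051, -0.6051).
grad_x = 2*4*2.1051 + 6 = 22.8408
grad_y = 2*1*-0.6051 - 5 = -6.2102
Step 2: Gradient step.
x_raw = 2.1051 - 0.1*22.8408 = -0.179
y_raw = -0.6051 - 0.1*-6.2102 = 0.0159
Step 3: Project onto [-1, 4].
x_proj = clip(-0.179) = -0.179
y_proj = clip(0.0159) = 0.0159
Step 4: Evaluate f.
f(-0.179, 0.0159) = -1.0251


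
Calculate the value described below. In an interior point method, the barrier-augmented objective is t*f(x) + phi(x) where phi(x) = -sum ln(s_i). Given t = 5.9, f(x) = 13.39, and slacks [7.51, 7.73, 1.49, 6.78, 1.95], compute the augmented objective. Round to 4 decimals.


Step 1: Compute log-barrier.
ln values: [2.0162, 2.0451, 0.3988, 1.914, 0.6678]
phi = -(2.0162 + 2.0451 + 0.3988 + 1.914 + 0.6678) = -7.0419
Step 2: Compute augmented objective.
t*f(x) = 5.9*13.39 = 79.001
Total = 79.001 - 7.0419 = 71.9591


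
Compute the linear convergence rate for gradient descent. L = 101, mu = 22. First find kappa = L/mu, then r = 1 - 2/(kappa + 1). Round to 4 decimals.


Step 1: Compute the condition number.
kappa = L/mu = 101/22 = 4.5909
Step 2: Compute the convergence rate.
r = 1 - 2/(kappa + 1) = 1 - 2*mu/(L + mu) = (L - mu)/(L + mu) = 79/123 = 0.6423


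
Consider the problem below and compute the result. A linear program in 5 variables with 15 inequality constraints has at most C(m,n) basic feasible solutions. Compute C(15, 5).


Each vertex corresponds to some choice of n active constraints out of m, so the number of vertices is at most C(m, n) = m! / (n!(m-n)!).
m = 15, n = 5
Numerator: 15 * 14 * 13 * 12 * 11
Denominator: 5! = 120
C(15, 5) = 3003


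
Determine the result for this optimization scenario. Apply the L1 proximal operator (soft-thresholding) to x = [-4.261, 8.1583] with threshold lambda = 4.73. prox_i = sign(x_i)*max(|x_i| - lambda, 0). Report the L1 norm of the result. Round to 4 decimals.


Soft-thresholding with lambda = 4.73:
prox(-4.261) = sign(-4.261)*max(|-4.261| - 4.73, 0) = 0.0
prox(8.1583) = sign(8.1583)*max(|8.1583| - 4.73, 0) = 3.4283
prox(x) = [0.0, 3.4283]
||prox(x)||_1 = 0.0 + 3.4283 = 3.4283


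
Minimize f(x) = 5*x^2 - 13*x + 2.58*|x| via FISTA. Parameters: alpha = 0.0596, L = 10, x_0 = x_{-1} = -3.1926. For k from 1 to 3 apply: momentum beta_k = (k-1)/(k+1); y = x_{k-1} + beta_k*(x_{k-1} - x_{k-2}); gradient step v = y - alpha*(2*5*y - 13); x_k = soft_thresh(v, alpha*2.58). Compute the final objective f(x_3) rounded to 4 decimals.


FISTA on f(x) = 5*x^2 - 13*x + 2.58*|x|
L = 10, alpha = 0.0596
Iteration 1: beta = 0.0, y = -3.1926 + 0.0*(-3.1926 + 3.1926) = -3.1926
  grad(y) = -44.926, v = y - alpha*grad = -0.515
  prox(v) = soft_thresh(-0.515, 0.1538) = -0.3612
Iteration 2: beta = 0.3333, y = -0.3612 + 0.3333*(-0.3612 + 3.1926) = 0.5825
  grad(y) = -7.1746, v = y - alpha*grad = 1.0101
  prox(v) = soft_thresh(1.0101, 0.1538) = 0.8564
Iteration 3: beta = 0.5, y = 0.8564 + 0.5*(0.8564 + 0.3612) = 1.4652
  grad(y) = 1.6519, v = y - alpha*grad = 1.3667
  prox(v) = soft_thresh(1.3667, 0.1538) = 1.213
f(x_3) = 5*1.213^2 - 13*1.213 + 2.58*|1.213| = -5.2827


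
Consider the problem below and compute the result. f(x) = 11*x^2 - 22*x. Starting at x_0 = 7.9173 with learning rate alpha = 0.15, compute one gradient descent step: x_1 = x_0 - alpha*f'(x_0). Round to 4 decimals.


We compute the gradient at x_0 and apply the update.
f'(x) = 22*x - 22
f'(7.9173) = 22*7.9173 - 22 = 152.1806
x_1 = 7.9173 - 0.15*152.1806 = -14.9098


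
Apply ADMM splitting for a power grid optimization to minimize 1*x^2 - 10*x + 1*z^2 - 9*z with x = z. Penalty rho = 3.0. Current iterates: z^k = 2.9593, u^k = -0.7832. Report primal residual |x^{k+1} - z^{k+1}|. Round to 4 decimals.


ADMM iteration with rho = 3.0, z^k = 2.9593, u^k = -0.7832
Step 1: x-update.
Minimize 1*x^2 - 10*x + (3.0/2)*(x - 2.9593 - 0.7832)^2
FOC: (2*1 + 3.0)*x = 10 + 3.0*(2.9593 + 0.7832)
x^{k+1} = 4.2455
Step 2: z-update.
Minimize 1*z^2 - 9*z + (3.0/2)*(4.2455 - z - 0.7832)^2
FOC: (2*1 + 3.0)*z = 9 + 3.0*(4.2455 - 0.7832)
z^{k+1} = 3.8774
Step 3: u-update.
u^{k+1} = -0.7832 + 4.2455 - 3.8774 = -0.4151
Step 4: Primal residual = |4.2455 - 3.8774| = 0.3681


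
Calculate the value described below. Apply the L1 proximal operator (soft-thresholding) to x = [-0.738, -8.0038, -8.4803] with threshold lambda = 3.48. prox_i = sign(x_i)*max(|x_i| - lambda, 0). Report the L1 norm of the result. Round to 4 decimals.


Soft-thresholding with lambda = 3.48:
prox(-0.738) = sign(-0.738)*max(|-0.738| - 3.48, 0) = 0.0
prox(-8.0038) = sign(-8.0038)*max(|-8.0038| - 3.48, 0) = -4.5238
prox(-8.4803) = sign(-8.4803)*max(|-8.4803| - 3.48, 0) = -5.0003
prox(x) = [0.0, -4.5238, -5.0003]
||prox(x)||_1 = 0.0 + 4.5238 + 5.0003 = 9.5241


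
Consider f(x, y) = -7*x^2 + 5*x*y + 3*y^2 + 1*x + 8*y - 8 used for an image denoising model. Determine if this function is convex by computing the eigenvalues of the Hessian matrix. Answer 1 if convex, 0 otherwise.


The Hessian of f(x,y) = -7*x^2 + 5*x*y + 3*y^2 + 1*x + 8*y - 8 is:
H = [[-14, 5], [5, 6]]
Trace = -14 + 6 = -8
Determinant = -14*6 - (5)^2 = -109
Discriminant = (-8)^2 - 4*-109 = 500.0
Eigenvalues: lambda_1 = -15.1803, lambda_2 = 7.1803
The function is not convex.

0


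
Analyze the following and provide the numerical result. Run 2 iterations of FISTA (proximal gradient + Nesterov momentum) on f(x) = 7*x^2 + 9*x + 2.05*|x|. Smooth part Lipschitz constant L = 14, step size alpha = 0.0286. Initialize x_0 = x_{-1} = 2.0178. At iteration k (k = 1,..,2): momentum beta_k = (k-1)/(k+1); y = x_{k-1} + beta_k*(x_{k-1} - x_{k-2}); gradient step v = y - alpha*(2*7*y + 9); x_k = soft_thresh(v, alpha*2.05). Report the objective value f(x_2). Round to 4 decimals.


FISTA on f(x) = 7*x^2 + 9*x + 2.05*|x|
L = 14, alpha = 0.0286
Iteration 1: beta = 0.0, y = 2.0178 + 0.0*(2.0178 - 2.0178) = 2.0178
  grad(y) = 37.2492, v = y - alpha*grad = 0.9525
  prox(v) = soft_thresh(0.9525, 0.0586) = 0.8938
Iteration 2: beta = 0.3333, y = 0.8938 + 0.3333*(0.8938 - 2.0178) = 0.5192
  grad(y) = 16.2687, v = y - alpha*grad = 0.0539
  prox(v) = soft_thresh(0.0539, 0.0586) = 0.0
f(x_2) = 7*0.0^2 + 9*0.0 + 2.05*|0.0| = 0.0


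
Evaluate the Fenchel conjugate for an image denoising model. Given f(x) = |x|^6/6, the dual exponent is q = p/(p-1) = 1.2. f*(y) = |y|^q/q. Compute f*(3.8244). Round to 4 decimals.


The conjugate exponent q satisfies 1/p + 1/q = 1.
p = 6, so q = 6/(6 - 1) = 1.2
|y|^q = 3.8244^1.2 = 5.0012
f*(3.8244) = 5.0012 / 1.2 = 4.1677


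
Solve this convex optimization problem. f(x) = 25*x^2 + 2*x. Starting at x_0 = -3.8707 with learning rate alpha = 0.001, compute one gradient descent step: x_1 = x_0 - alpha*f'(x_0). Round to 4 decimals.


We compute the gradient at x_0 and apply the update.
f'(x) = 50*x + 2
f'(-3.8707) = 50*-3.8707 + 2 = -191.535
x_1 = -3.8707 - 0.001*-191.535 = -3.6792


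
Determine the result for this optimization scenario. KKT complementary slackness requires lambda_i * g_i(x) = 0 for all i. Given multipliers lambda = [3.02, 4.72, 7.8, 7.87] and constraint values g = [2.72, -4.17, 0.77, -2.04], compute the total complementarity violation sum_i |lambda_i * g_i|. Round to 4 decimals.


KKT complementary slackness check:
lambda_1 * g_1 = 3.02 * 2.72 = 8.2144
lambda_2 * g_2 = 4.72 * -4.17 = -19.6824
lambda_3 * g_3 = 7.8 * 0.77 = 6.006
lambda_4 * g_4 = 7.87 * -2.04 = -16.0548
Total violation = 8.2144 + 19.6824 + 6.006 + 16.0548 = 49.9576


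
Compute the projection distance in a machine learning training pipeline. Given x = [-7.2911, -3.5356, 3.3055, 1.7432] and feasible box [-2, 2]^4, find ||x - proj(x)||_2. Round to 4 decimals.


Project each component onto [-2, 2].
clip(-7.2911) = -2.0, clip(-3.5356) = -2.0, clip(3.3055) = 2.0, clip(1.7432) = 1.7432
Projection = [-2.0, -2.0, 2.0, 1.7432]
Squared diffs: [27.9957, 2.3581, 1.7043, 0.0]
Distance = sqrt(32.0581) = 5.662


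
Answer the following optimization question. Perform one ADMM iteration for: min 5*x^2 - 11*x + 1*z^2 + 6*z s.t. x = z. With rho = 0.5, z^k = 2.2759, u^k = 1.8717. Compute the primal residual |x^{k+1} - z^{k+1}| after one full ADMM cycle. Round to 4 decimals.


ADMM iteration with rho = 0.5, z^k = 2.2759, u^k = 1.8717
Step 1: x-update.
Minimize 5*x^2 - 11*x + (0.5/2)*(x - 2.2759 + 1.8717)^2
FOC: (2*5 + 0.5)*x = 11 + 0.5*(2.2759 - 1.8717)
x^{k+1} = 1.0669
Step 2: z-update.
Minimize 1*z^2 + 6*z + (0.5/2)*(1.0669 - z + 1.8717)^2
FOC: (2*1 + 0.5)*z = -6 + 0.5*(1.0669 + 1.8717)
z^{k+1} = -1.8123
Step 3: u-update.
u^{k+1} = 1.8717 + 1.0669 + 1.8123 = 4.7509
Step 4: Primal residual = |1.0669 + 1.8123| = 2.8792


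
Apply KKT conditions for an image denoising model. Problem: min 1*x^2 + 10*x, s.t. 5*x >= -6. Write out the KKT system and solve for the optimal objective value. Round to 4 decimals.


Step 1: Try lambda = 0 (constraint inactive).
x_unc = -10/(2*1) = -5.0
Check: 5*-5.0 = -25.0 < -6 -- violated!
Step 2: Constraint must be active: 5*x = -6
x* = -6/5 = -1.2
lambda = (2*1*(-1.2) + 10)/5 = 1.52
Step 3: Compute optimal value.
f(x*) = 1*(-1.2)^2 + 10*(-1.2) = -10.56


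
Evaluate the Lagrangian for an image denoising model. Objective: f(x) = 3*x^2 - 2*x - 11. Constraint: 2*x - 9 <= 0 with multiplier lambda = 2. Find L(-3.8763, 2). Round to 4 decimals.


Step 1: Evaluate f(x).
f(-3.8763) = 3*(-3.8763)^2 - 2*(-3.8763) - 11 = 41.8297
Step 2: Evaluate g(x).
g(-3.8763) = 2*-3.8763 - 9 = -16.7526
Step 3: Compute Lagrangian.
L = 41.8297 + 2*-16.7526 = 8.3245


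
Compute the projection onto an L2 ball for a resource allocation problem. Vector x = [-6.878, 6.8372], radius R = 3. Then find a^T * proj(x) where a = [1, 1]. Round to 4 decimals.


Step 1: Compute ||x|| (intermediates to 6 decimals).
||x|| = sqrt((-6.878)^2 + 6.8372^2) = 9.698154
Step 2: Project.
Since ||x|| > R, scale = R/||x|| = 3/9.698154 = 0.309337, proj(x) = scale * x
proj(x) = [-2.12762, 2.114999]
Step 3: Dot product.
a^T * proj(x) = 1*(-2.12762) + 1*2.114999 = -0.0126


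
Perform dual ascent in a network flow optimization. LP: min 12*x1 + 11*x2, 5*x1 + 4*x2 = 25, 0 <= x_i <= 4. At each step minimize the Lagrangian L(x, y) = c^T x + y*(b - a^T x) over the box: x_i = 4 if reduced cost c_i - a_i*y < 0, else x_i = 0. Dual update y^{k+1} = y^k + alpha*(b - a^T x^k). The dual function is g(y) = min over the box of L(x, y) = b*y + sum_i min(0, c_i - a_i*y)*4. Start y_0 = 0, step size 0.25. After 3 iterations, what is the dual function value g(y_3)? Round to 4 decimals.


Dual ascent for LP: min 12*x1 + 11*x2, 5*x1 + 4*x2 = 25, 0 <= x_i <= 4
Step 1: y^k = 0.0, reduced costs: (12.0, 11.0)
  x^k = (0.0, 0.0), subgradient = b - a^T x = 25.0
  y^{k+1} = 0.0 + 0.25*25.0 = 6.25
Step 2: y^k = 6.25, reduced costs: (-19.25, -14.0)
  x^k = (4.0, 4.0), subgradient = b - a^T x = -11.0
  y^{k+1} = 6.25 + 0.25*-11.0 = 3.5
Step 3: y^k = 3.5, reduced costs: (-5.5, -3.0)
  x^k = (4.0, 4.0), subgradient = b - a^T x = -11.0
  y^{k+1} = 3.5 + 0.25*-11.0 = 0.75
Dual objective at y_3 = 0.75: reduced costs (8.25, 8.0), box minimizer x = (0.0, 0.0)
g(y_3) = b*y + (c1 - a1*y)*x1 + (c2 - a2*y)*x2 = 25*0.75 + 8.25*0.0 + 8.0*0.0 = 18.75 + 0.0 + 0.0 = 18.75


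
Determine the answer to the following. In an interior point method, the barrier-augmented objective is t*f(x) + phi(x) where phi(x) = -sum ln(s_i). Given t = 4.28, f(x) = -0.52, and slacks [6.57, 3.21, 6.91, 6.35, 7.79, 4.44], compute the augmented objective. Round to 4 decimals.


Step 1: Compute log-barrier.
ln values: [1.8825, 1.1663, 1.933, 1.8485, 2.0528, 1.4907]
phi = -(1.8825 + 1.1663 + 1.933 + 1.8485 + 2.0528 + 1.4907) = -10.3737
Step 2: Compute augmented objective.
t*f(x) = 4.28*-0.52 = -2.2256
Total = -2.2256 - 10.3737 = -12.5993


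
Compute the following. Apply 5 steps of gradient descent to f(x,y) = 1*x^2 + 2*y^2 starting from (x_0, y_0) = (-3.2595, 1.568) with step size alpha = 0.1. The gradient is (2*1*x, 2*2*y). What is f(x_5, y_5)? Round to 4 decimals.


Gradient descent on f(x,y) = 1*x^2 + 2*y^2.
Starting point: (-3.2595, 1.568), alpha = 0.1
Step 1: grad_x = 2*1*-3.2595 = -6.519, grad_y = 2*2*1.568 = 6.272
  x_1 = -3.2595 - 0.1*-6.519 = -2.6076
  y_1 = 1.568 - 0.1*6.272 = 0.9408
Step 2: grad_x = 2*1*-2.6076 = -5.2152, grad_y = 2*2*0.9408 = 3.7632
  x_2 = -2.6076 - 0.1*-5.2152 = -2.0861
  y_2 = 0.9408 - 0.1*3.7632 = 0.5645
Step 3: grad_x = 2*1*-2.0861 = -4.1722, grad_y = 2*2*0.5645 = 2.2579
  x_3 = -2.0861 - 0.1*-4.1722 = -1.6689
  y_3 = 0.5645 - 0.1*2.2579 = 0.3387
Step 4: grad_x = 2*1*-1.6689 = -3.3377, grad_y = 2*2*0.3387 = 1.3548
  x_4 = -1.6689 - 0.1*-3.3377 = -1.3351
  y_4 = 0.3387 - 0.1*1.3548 = 0.2032
Step 5: grad_x = 2*1*-1.3351 = -2.6702, grad_y = 2*2*0.2032 = 0.8129
  x_5 = -1.3351 - 0.1*-2.6702 = -1.0681
  y_5 = 0.2032 - 0.1*0.8129 = 0.1219
f(-1.0681, 0.1219) = 1*(-1.0681)^2 + 2*0.1219^2 = 1.1705


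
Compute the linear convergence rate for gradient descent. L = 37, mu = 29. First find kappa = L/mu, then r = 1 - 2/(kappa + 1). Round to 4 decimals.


Step 1: Compute the condition number.
kappa = L/mu = 37/29 = 1.2759
Step 2: Compute the convergence rate.
r = 1 - 2/(kappa + 1) = 1 - 2*mu/(L + mu) = (L - mu)/(L + mu) = 8/66 = 0.1212


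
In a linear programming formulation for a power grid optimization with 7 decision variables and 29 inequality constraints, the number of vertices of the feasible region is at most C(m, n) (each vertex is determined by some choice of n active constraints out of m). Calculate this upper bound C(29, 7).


Each vertex corresponds to some choice of n active constraints out of m, so the number of vertices is at most C(m, n) = m! / (n!(m-n)!).
m = 29, n = 7
Numerator: 29 * 28 * 27 * 26 * 25 * 24 * 23
Denominator: 7! = 5040
C(29, 7) = 1560780


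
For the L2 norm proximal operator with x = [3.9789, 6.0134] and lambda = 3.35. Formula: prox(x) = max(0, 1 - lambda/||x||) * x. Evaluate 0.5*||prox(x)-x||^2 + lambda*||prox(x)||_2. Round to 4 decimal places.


Step 1: Compute ||x||.
||x|| = 7.2106
Step 2: Compute scaling factor.
scale = max(0, 1 - 3.35/7.2106) = 0.5354
Step 3: prox(x) = [2.1303, 3.2196]
||prox(x)|| = 3.8606
Step 4: Proximal objective.
0.5*||prox-x||^2 = 5.6113
lambda*||prox|| = 12.933
Total = 18.5442


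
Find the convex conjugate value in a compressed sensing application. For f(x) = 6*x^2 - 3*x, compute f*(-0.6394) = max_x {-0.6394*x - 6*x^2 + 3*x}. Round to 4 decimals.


f*(y) = sup_x {y*x - a*x^2 - b*x} = sup_x {(y-b)*x - a*x^2}
FOC: (y - b) - 2a*x = 0 => x* = (y - b)/(2a)
x* = (-0.6394 + 3)/(2*6) = 0.1967
f*(-0.6394) = (y-b)^2/(4a) = (-0.6394 + 3)^2/(4*6)
= 5.5724/24 = 0.2322


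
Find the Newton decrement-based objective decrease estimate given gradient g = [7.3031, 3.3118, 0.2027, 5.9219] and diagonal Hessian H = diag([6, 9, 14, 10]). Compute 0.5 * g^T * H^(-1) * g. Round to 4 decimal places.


Step 1: H is diagonal, so H^(-1) * g = [1.2172, 0.368, 0.0145, 0.5922].
Step 2: g^T H^(-1) g = sum_i g_i^2 / H_ii
  = (7.3031)^2/6 + (3.3118)^2/9 + (0.2027)^2/14 + (5.9219)^2/10
  = 8.8892 + 1.2187 + 0.0029 + 3.5069 = 13.6177
Step 3: Objective decrease = 0.5 * g^T H^(-1) g = 6.8089


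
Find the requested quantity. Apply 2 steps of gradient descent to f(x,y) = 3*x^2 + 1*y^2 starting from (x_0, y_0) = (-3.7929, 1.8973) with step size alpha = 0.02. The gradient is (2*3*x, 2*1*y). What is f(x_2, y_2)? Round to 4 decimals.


Gradient descent on f(x,y) = 3*x^2 + 1*y^2.
Starting point: (-3.7929, 1.8973), alpha = 0.02
Step 1: grad_x = 2*3*-3.7929 = -22.7574, grad_y = 2*1*1.8973 = 3.7946
  x_1 = -3.7929 - 0.02*-22.7574 = -3.3378
  y_1 = 1.8973 - 0.02*3.7946 = 1.8214
Step 2: grad_x = 2*3*-3.3378 = -20.0265, grad_y = 2*1*1.8214 = 3.6428
  x_2 = -3.3378 - 0.02*-20.0265 = -2.9372
  y_2 = 1.8214 - 0.02*3.6428 = 1.7486
f(-2.9372, 1.7486) = 3*(-2.9372)^2 + 1*1.7486^2 = 28.9392


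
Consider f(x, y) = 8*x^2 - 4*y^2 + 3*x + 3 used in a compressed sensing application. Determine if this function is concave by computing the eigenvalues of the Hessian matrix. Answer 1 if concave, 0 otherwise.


The Hessian of f(x,y) = 8*x^2 - 4*y^2 + 3*x + 3 is:
H = [[16, 0], [0, -8]]
Trace = 16 - 8 = 8
Determinant = 16*-8 - (0)^2 = -128
Discriminant = (8)^2 - 4*-128 = 576.0
Eigenvalues: lambda_1 = -8.0, lambda_2 = 16.0
The function is not concave.

0


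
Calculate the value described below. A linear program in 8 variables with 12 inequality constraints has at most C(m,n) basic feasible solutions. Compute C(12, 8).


Each vertex corresponds to some choice of n active constraints out of m, so the number of vertices is at most C(m, n) = m! / (n!(m-n)!).
m = 12, n = 8
Numerator: 12 * 11 * 10 * 9 * 8 * 7 * 6 * 5
Denominator: 8! = 40320
C(12, 8) = 495


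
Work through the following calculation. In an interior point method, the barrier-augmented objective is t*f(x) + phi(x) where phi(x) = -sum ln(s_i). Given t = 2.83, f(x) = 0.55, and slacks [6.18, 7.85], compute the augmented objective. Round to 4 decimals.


Step 1: Compute log-barrier.
ln values: [1.8213, 2.0605]
phi = -(1.8213 + 2.0605) = -3.8818
Step 2: Compute augmented objective.
t*f(x) = 2.83*0.55 = 1.5565
Total = 1.5565 - 3.8818 = -2.3253


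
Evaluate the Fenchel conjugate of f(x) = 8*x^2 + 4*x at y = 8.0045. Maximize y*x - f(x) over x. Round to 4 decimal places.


f*(y) = sup_x {y*x - a*x^2 - b*x} = sup_x {(y-b)*x - a*x^2}
FOC: (y - b) - 2a*x = 0 => x* = (y - b)/(2a)
x* = (8.0045 - 4)/(2*8) = 0.2503
f*(8.0045) = (y-b)^2/(4a) = (8.0045 - 4)^2/(4*8)
= 16.036/32 = 0.5011


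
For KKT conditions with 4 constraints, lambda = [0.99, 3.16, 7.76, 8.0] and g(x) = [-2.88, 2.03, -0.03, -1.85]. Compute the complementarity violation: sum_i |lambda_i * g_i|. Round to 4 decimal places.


KKT complementary slackness check:
lambda_1 * g_1 = 0.99 * -2.88 = -2.8512
lambda_2 * g_2 = 3.16 * 2.03 = 6.4148
lambda_3 * g_3 = 7.76 * -0.03 = -0.2328
lambda_4 * g_4 = 8.0 * -1.85 = -14.8
Total violation = 2.8512 + 6.4148 + 0.2328 + 14.8 = 24.2988


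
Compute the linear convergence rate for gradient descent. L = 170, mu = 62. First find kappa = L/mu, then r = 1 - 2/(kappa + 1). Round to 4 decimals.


Step 1: Compute the condition number.
kappa = L/mu = 170/62 = 2.7419
Step 2: Compute the convergence rate.
r = 1 - 2/(kappa + 1) = 1 - 2*mu/(L + mu) = (L - mu)/(L + mu) = 108/232 = 0.4655


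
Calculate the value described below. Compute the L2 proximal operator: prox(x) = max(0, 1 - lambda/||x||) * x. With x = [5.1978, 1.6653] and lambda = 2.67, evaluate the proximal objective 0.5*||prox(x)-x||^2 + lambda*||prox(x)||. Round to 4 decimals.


Step 1: Compute ||x||.
||x|| = 5.4581
Step 2: Compute scaling factor.
scale = max(0, 1 - 2.67/5.4581) = 0.5108
Step 3: prox(x) = [2.6551, 0.8507]
||prox(x)|| = 2.7881
Step 4: Proximal objective.
0.5*||prox-x||^2 = 3.5645
lambda*||prox|| = 7.4442
Total = 11.0086


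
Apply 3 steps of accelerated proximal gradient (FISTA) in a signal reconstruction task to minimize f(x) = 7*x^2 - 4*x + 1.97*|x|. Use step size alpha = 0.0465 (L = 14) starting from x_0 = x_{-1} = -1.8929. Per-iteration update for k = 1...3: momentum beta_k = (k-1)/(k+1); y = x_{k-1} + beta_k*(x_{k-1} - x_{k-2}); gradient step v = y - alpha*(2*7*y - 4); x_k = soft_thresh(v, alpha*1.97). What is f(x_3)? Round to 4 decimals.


FISTA on f(x) = 7*x^2 - 4*x + 1.97*|x|
L = 14, alpha = 0.0465
Iteration 1: beta = 0.0, y = -1.8929 + 0.0*(-1.8929 + 1.8929) = -1.8929
  grad(y) = -30.5006, v = y - alpha*grad = -0.4746
  prox(v) = soft_thresh(-0.4746, 0.0916) = -0.383
Iteration 2: beta = 0.3333, y = -0.383 + 0.3333*(-0.383 + 1.8929) = 0.1203
  grad(y) = -2.3161, v = y - alpha*grad = 0.228
  prox(v) = soft_thresh(0.228, 0.0916) = 0.1364
Iteration 3: beta = 0.5, y = 0.1364 + 0.5*(0.1364 + 0.383) = 0.3961
  grad(y) = 1.5449, v = y - alpha*grad = 0.3242
  prox(v) = soft_thresh(0.3242, 0.0916) = 0.2326
f(x_3) = 7*0.2326^2 - 4*0.2326 + 1.97*|0.2326| = -0.0934


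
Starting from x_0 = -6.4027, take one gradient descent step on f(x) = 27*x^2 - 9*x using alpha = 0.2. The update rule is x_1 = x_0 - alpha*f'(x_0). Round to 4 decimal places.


We compute the gradient at x_0 and apply the update.
f'(x) = 54*x - 9
f'(-6.4027) = 54*-6.4027 - 9 = -354.7458
x_1 = -6.4027 - 0.2*-354.7458 = 64.5465


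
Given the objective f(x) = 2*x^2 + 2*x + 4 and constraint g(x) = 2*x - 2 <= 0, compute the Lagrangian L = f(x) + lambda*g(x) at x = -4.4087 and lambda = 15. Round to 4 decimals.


Step 1: Evaluate f(x).
f(-4.4087) = 2*(-4.4087)^2 + 2*(-4.4087) + 4 = 34.0559
Step 2: Evaluate g(x).
g(-4.4087) = 2*-4.4087 - 2 = -10.8174
Step 3: Compute Lagrangian.
L = 34.0559 + 15*-10.8174 = -128.2051


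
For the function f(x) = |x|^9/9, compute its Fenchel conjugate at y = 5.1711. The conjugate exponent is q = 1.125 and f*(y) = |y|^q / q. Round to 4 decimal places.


The conjugate exponent q satisfies 1/p + 1/q = 1.
p = 9, so q = 9/(9 - 1) = 1.125
|y|^q = 5.1711^1.125 = 6.3501
f*(5.1711) = 6.3501 / 1.125 = 5.6445


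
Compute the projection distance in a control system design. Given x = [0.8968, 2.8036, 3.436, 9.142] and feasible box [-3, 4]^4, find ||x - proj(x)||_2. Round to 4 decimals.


Project each component onto [-3, 4].
clip(0.8968) = 0.8968, clip(2.8036) = 2.8036, clip(3.436) = 3.436, clip(9.142) = 4.0
Projection = [0.8968, 2.8036, 3.436, 4.0]
Squared diffs: [0.0, 0.0, 0.0, 26.4402]
Distance = sqrt(26.4402) = 5.142


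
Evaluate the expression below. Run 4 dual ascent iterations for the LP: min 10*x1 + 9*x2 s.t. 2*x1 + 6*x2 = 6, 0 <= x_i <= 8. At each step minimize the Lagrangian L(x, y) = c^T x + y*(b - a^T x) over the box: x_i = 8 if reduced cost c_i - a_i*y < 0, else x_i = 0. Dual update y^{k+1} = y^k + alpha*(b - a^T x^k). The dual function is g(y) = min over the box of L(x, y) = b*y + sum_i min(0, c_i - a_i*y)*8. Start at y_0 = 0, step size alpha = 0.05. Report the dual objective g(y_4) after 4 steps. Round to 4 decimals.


Dual ascent for LP: min 10*x1 + 9*x2, 2*x1 + 6*x2 = 6, 0 <= x_i <= 8
Step 1: y^k = 0.0, reduced costs: (10.0, 9.0)
  x^k = (0.0, 0.0), subgradient = b - a^T x = 6.0
  y^{k+1} = 0.0 + 0.05*6.0 = 0.3
Step 2: y^k = 0.3, reduced costs: (9.4, 7.2)
  x^k = (0.0, 0.0), subgradient = b - a^T x = 6.0
  y^{k+1} = 0.3 + 0.05*6.0 = 0.6
Step 3: y^k = 0.6, reduced costs: (8.8, 5.4)
  x^k = (0.0, 0.0), subgradient = b - a^T x = 6.0
  y^{k+1} = 0.6 + 0.05*6.0 = 0.9
Step 4: y^k = 0.9, reduced costs: (8.2, 3.6)
  x^k = (0.0, 0.0), subgradient = b - a^T x = 6.0
  y^{k+1} = 0.9 + 0.05*6.0 = 1.2
Dual objective at y_4 = 1.2: reduced costs (7.6, 1.8), box minimizer x = (0.0, 0.0)
g(y_4) = b*y + (c1 - a1*y)*x1 + (c2 - a2*y)*x2 = 6*1.2 + 7.6*0.0 + 1.8*0.0 = 7.2 + 0.0 + 0.0 = 7.2


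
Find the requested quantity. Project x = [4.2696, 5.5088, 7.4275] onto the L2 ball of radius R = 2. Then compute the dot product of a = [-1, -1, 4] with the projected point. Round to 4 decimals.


Step 1: Compute ||x|| (intermediates to 6 decimals).
||x|| = sqrt(4.2696^2 + 5.5088^2 + 7.4275^2) = 10.185486
Step 2: Project.
Since ||x|| > R, scale = R/||x|| = 2/10.185486 = 0.196358, proj(x) = scale * x
proj(x) = [0.83837, 1.081697, 1.458449]
Step 3: Dot product.
a^T * proj(x) = -1*0.83837 - 1*1.081697 + 4*1.458449 = 3.9137


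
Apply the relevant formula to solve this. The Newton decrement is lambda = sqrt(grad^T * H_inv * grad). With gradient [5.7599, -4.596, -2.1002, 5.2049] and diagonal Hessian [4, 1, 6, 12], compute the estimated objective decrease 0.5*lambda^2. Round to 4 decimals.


Step 1: H is diagonal, so H^(-1) * g = [1.44, -4.596, -0.35, 0.4337].
Step 2: g^T H^(-1) g = sum_i g_i^2 / H_ii
  = (5.7599)^2/4 + (-4.596)^2/1 + (-2.1002)^2/6 + (5.2049)^2/12
  = 8.2941 + 21.1232 + 0.7351 + 2.2576 = 32.4101
Step 3: Objective decrease = 0.5 * g^T H^(-1) g = 16.205


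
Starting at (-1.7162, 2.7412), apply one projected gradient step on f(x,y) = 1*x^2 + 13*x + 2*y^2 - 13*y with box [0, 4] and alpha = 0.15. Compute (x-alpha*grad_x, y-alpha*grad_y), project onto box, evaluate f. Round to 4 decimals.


Step 1: Compute gradient at (-1.7162, 2.7412).
grad_x = 2*1*-1.7162 + 13 = 9.5676
grad_y = 2*2*2.7412 - 13 = -2.0352
Step 2: Gradient step.
x_raw = -1.7162 - 0.15*9.5676 = -3.1513
y_raw = 2.7412 - 0.15*-2.0352 = 3.0465
Step 3: Project onto [0, 4].
x_proj = clip(-3.1513) = 0.0
y_proj = clip(3.0465) = 3.0465
Step 4: Evaluate f.
f(0.0, 3.0465) = -21.0422


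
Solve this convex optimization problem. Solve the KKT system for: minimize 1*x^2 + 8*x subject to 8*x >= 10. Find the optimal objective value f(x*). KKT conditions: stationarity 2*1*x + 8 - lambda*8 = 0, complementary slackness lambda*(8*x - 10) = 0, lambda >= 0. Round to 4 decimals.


Step 1: Try lambda = 0 (constraint inactive).
x_unc = -8/(2*1) = -4.0
Check: 8*-4.0 = -32.0 < 10 -- violated!
Step 2: Constraint must be active: 8*x = 10
x* = 10/8 = 1.25
lambda = (2*1*1.25 + 8)/8 = 1.3125
Step 3: Compute optimal value.
f(x*) = 1*1.25^2 + 8*1.25 = 11.5625


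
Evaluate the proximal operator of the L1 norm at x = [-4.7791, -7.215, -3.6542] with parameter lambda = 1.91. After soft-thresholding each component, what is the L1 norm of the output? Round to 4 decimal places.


Soft-thresholding with lambda = 1.91:
prox(-4.7791) = sign(-4.7791)*max(|-4.7791| - 1.91, 0) = -2.8691
prox(-7.215) = sign(-7.215)*max(|-7.215| - 1.91, 0) = -5.305
prox(-3.6542) = sign(-3.6542)*max(|-3.6542| - 1.91, 0) = -1.7442
prox(x) = [-2.8691, -5.305, -1.7442]
||prox(x)||_1 = 2.8691 + 5.305 + 1.7442 = 9.9183


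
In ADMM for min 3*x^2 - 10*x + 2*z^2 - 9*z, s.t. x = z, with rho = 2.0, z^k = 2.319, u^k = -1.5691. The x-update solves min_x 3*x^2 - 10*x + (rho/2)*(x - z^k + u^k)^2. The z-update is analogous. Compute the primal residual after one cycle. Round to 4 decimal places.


ADMM iteration with rho = 2.0, z^k = 2.319, u^k = -1.5691
Step 1: x-update.
Minimize 3*x^2 - 10*x + (2.0/2)*(x - 2.319 - 1.5691)^2
FOC: (2*3 + 2.0)*x = 10 + 2.0*(2.319 + 1.5691)
x^{k+1} = 2.222
Step 2: z-update.
Minimize 2*z^2 - 9*z + (2.0/2)*(2.222 - z - 1.5691)^2
FOC: (2*2 + 2.0)*z = 9 + 2.0*(2.222 - 1.5691)
z^{k+1} = 1.7176
Step 3: u-update.
u^{k+1} = -1.5691 + 2.222 - 1.7176 = -1.0647
Step 4: Primal residual = |2.222 - 1.7176| = 0.5044


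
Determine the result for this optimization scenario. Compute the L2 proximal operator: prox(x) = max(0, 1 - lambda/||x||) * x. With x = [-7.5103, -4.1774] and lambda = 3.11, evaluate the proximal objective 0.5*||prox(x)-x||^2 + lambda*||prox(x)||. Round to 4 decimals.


Step 1: Compute ||x||.
||x|| = 8.5939
Step 2: Compute scaling factor.
scale = max(0, 1 - 3.11/8.5939) = 0.6381
Step 3: prox(x) = [-4.7924, -2.6657]
||prox(x)|| = 5.4839
Step 4: Proximal objective.
0.5*||prox-x||^2 = 4.8361
lambda*||prox|| = 17.0549
Total = 21.891


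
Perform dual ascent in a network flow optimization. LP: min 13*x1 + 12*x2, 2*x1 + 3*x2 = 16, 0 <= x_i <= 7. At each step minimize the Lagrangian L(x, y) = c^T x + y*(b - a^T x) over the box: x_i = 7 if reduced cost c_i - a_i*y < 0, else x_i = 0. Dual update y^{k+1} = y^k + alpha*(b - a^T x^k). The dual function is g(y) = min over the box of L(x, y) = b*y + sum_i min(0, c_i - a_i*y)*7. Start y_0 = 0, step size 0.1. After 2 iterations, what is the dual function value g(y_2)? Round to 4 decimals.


Dual ascent for LP: min 13*x1 + 12*x2, 2*x1 + 3*x2 = 16, 0 <= x_i <= 7
Step 1: y^k = 0.0, reduced costs: (13.0, 12.0)
  x^k = (0.0, 0.0), subgradient = b - a^T x = 16.0
  y^{k+1} = 0.0 + 0.1*16.0 = 1.6
Step 2: y^k = 1.6, reduced costs: (9.8, 7.2)
  x^k = (0.0, 0.0), subgradient = b - a^T x = 16.0
  y^{k+1} = 1.6 + 0.1*16.0 = 3.2
Dual objective at y_2 = 3.2: reduced costs (6.6, 2.4), box minimizer x = (0.0, 0.0)
g(y_2) = b*y + (c1 - a1*y)*x1 + (c2 - a2*y)*x2 = 16*3.2 + 6.6*0.0 + 2.4*0.0 = 51.2 + 0.0 + 0.0 = 51.2


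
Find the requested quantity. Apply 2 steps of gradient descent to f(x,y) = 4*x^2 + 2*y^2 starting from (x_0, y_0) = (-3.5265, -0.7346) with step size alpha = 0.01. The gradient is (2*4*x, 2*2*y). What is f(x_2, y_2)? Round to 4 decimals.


Gradient descent on f(x,y) = 4*x^2 + 2*y^2.
Starting point: (-3.5265, -0.7346), alpha = 0.01
Step 1: grad_x = 2*4*-3.5265 = -28.212, grad_y = 2*2*-0.7346 = -2.9384
  x_1 = -3.5265 - 0.01*-28.212 = -3.2444
  y_1 = -0.7346 - 0.01*-2.9384 = -0.7052
Step 2: grad_x = 2*4*-3.2444 = -25.955, grad_y = 2*2*-0.7052 = -2.8209
  x_2 = -3.2444 - 0.01*-25.955 = -2.9848
  y_2 = -0.7052 - 0.01*-2.8209 = -0.677
f(-2.9848, -0.677) = 4*(-2.9848)^2 + 2*(-0.677)^2 = 36.5535


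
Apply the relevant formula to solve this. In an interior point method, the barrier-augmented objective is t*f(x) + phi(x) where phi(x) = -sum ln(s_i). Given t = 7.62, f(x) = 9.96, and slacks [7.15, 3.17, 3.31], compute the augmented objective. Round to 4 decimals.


Step 1: Compute log-barrier.
ln values: [1.9671, 1.1537, 1.1969]
phi = -(1.9671 + 1.1537 + 1.1969) = -4.3178
Step 2: Compute augmented objective.
t*f(x) = 7.62*9.96 = 75.8952
Total = 75.8952 - 4.3178 = 71.5774


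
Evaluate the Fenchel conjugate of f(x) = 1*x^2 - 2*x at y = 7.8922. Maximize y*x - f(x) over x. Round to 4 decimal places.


f*(y) = sup_x {y*x - a*x^2 - b*x} = sup_x {(y-b)*x - a*x^2}
FOC: (y - b) - 2a*x = 0 => x* = (y - b)/(2a)
x* = (7.8922 + 2)/(2*1) = 4.9461
f*(7.8922) = (y-b)^2/(4a) = (7.8922 + 2)^2/(4*1)
= 97.8556/4 = 24.4639
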